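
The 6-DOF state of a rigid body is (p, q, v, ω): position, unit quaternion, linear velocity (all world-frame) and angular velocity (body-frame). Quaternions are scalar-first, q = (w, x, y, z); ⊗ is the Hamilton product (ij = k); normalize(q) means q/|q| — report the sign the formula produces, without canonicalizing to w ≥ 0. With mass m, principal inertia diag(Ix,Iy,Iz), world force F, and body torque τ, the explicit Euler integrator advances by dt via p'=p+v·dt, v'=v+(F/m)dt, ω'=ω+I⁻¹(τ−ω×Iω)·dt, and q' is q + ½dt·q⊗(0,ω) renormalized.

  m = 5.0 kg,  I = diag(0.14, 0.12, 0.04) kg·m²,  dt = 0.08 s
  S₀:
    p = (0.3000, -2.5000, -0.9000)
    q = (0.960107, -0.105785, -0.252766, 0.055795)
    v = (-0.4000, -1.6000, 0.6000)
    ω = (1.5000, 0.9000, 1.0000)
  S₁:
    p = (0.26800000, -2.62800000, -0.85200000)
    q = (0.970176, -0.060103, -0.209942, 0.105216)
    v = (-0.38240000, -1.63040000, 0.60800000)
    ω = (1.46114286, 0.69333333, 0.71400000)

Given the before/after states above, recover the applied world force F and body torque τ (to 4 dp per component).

velocity change Δv = (0.01760000, -0.03040000, 0.00800000)
F = m·Δv/dt = (1.1000, -1.9000, 0.5000)
ω₁ − ω₀ = (-0.03885714, -0.20666667, -0.28600000)
gyro term ω₀×Iω₀ = (-0.0720, 0.1500, -0.0270)
I·α + gyro = (-0.1400, -0.1600, -0.1700)

F = (1.1000, -1.9000, 0.5000)
τ = (-0.1400, -0.1600, -0.1700)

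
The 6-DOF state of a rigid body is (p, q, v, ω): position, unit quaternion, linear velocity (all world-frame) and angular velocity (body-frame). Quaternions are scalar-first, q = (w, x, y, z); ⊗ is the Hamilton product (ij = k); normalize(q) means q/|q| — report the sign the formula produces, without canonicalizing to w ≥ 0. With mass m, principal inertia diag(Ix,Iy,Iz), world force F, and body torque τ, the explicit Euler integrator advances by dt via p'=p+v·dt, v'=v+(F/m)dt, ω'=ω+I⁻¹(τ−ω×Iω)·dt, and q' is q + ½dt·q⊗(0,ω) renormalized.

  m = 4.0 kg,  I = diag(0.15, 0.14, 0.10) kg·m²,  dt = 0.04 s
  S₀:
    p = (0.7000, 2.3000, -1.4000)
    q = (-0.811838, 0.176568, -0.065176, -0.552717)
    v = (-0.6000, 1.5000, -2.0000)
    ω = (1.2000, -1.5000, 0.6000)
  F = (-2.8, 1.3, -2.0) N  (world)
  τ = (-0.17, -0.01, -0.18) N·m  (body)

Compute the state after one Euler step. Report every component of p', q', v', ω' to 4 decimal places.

p' = (0.6760, 2.3600, -1.4800)
q' = (-0.8107, 0.1396, -0.0562, -0.5657)
v' = (-0.6280, 1.5130, -2.0200)
ω' = (1.1451, -1.5131, 0.5208)

new position p' = (0.6760, 2.3600, -1.4800)
v' = v + a·dt = (-0.6280, 1.5130, -2.0200)
ω×(Iω) gyroscopic = (0.0360, 0.0360, 0.0180)
angular accel α = (-1.3733, -0.3286, -1.9800)
ω' = ω + α·dt = (1.1451, -1.5131, 0.5208)
2q̇ = q⊗(0,ω) = (0.0219846, -1.8423867, 0.4485558, -0.6737436)
q + ½dt·q⊗(0,ω), renormalized = (-0.8107, 0.1396, -0.0562, -0.5657)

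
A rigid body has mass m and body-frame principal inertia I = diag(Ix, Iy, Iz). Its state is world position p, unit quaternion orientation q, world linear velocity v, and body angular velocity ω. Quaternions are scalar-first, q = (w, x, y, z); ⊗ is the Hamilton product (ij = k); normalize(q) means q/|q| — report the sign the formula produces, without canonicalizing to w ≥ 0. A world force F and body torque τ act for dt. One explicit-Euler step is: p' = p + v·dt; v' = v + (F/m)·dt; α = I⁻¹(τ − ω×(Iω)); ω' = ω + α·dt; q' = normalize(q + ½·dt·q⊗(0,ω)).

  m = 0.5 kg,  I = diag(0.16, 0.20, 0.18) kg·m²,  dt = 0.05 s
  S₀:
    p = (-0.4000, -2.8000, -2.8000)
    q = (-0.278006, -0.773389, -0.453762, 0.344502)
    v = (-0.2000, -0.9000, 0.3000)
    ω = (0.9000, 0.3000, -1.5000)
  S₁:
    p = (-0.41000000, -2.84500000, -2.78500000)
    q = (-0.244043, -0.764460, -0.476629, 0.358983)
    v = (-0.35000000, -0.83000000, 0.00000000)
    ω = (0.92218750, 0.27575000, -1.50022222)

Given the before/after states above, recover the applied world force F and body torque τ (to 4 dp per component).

F = (-1.5000, 0.7000, -3.0000)
τ = (0.0800, -0.0700, 0.0100)

rate change Δω = (0.02218750, -0.02425000, -0.00022222)
precession coupling = (0.0090, 0.0270, 0.0108)
I·α + gyro = (0.0800, -0.0700, 0.0100)
Δv = v₁−v₀ = (-0.15000000, 0.07000000, -0.30000000)
m·(v₁−v₀)/dt = (-1.5000, 0.7000, -3.0000)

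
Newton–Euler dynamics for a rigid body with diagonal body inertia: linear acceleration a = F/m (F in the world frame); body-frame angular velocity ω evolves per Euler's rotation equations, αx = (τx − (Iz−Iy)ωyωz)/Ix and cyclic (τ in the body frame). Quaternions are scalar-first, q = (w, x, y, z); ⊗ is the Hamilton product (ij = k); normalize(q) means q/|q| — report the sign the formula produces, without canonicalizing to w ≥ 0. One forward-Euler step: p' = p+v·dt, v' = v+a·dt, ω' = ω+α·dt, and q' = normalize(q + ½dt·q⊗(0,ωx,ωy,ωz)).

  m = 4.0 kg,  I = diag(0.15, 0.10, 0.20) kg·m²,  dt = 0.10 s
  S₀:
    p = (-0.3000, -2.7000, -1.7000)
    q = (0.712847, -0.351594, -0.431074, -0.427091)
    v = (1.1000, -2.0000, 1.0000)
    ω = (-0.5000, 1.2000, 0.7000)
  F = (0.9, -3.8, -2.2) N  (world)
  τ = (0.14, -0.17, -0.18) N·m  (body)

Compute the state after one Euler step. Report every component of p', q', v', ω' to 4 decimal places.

a = (0.2250, -0.9500, -0.5500)
p' = p + v·dt = (-0.1900, -2.9000, -1.6000)
v' = v + a·dt = (1.1225, -2.0950, 0.9450)
(τ − ω×Iω)/I = (0.3733, -1.8750, -1.0500)
ω' = ω + α·dt = (-0.4627, 1.0125, 0.5950)
2q̇ = q⊗(0,ω) = (0.6404555, -0.1456661, 1.3150777, -0.1384569)
q + ½dt·q⊗(0,ω), renormalized = (0.7428, -0.3579, -0.3643, -0.4328)

p' = (-0.1900, -2.9000, -1.6000)
q' = (0.7428, -0.3579, -0.3643, -0.4328)
v' = (1.1225, -2.0950, 0.9450)
ω' = (-0.4627, 1.0125, 0.5950)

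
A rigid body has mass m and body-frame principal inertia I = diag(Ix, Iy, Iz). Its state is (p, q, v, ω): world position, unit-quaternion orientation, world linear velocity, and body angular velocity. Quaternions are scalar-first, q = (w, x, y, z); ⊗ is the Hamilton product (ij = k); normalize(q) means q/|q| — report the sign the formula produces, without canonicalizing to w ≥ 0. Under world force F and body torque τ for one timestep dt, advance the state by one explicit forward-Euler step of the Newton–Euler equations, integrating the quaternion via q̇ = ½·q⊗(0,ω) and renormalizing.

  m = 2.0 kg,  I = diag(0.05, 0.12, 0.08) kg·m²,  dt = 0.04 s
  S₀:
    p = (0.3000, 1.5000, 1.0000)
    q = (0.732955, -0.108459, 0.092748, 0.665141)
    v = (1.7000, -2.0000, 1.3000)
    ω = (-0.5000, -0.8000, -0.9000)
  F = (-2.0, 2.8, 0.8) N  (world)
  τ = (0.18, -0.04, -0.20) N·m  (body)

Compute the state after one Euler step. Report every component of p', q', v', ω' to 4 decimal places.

a = F/m = (-1.0000, 1.4000, 0.4000)
new position p' = (0.3680, 1.4200, 1.0520)
v' = v + a·dt = (1.6600, -1.9440, 1.3160)
angular accel α = (4.1760, -0.2208, -2.8500)
new body rate ω' = (-0.3330, -0.8088, -1.0140)
2q̇ = q⊗(0,ω) = (0.6185958, 0.0821621, -1.0165476, -0.5265183)
q' = normalize(q + ½dt·q⊗(0,ω)) = (0.7451, -0.1068, 0.0724, 0.6544)

p' = (0.3680, 1.4200, 1.0520)
q' = (0.7451, -0.1068, 0.0724, 0.6544)
v' = (1.6600, -1.9440, 1.3160)
ω' = (-0.3330, -0.8088, -1.0140)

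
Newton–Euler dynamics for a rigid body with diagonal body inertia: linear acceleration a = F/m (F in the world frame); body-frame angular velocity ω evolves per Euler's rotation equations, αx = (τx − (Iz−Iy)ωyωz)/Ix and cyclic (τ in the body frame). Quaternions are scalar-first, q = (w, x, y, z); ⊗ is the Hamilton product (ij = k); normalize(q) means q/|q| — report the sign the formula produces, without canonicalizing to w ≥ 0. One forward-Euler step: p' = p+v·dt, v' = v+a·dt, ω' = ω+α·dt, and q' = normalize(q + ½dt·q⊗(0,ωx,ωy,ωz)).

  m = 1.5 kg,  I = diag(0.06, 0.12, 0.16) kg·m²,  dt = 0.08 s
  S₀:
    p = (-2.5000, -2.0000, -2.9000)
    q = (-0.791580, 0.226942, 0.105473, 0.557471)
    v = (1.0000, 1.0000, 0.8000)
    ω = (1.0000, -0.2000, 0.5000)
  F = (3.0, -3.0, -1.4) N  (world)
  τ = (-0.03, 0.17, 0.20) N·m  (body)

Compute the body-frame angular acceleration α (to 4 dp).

gyro term ω×Iω = (-0.0040, -0.0500, -0.0120)
angular accel α = (-0.4333, 1.8333, 1.3250)

α = (-0.4333, 1.8333, 1.3250)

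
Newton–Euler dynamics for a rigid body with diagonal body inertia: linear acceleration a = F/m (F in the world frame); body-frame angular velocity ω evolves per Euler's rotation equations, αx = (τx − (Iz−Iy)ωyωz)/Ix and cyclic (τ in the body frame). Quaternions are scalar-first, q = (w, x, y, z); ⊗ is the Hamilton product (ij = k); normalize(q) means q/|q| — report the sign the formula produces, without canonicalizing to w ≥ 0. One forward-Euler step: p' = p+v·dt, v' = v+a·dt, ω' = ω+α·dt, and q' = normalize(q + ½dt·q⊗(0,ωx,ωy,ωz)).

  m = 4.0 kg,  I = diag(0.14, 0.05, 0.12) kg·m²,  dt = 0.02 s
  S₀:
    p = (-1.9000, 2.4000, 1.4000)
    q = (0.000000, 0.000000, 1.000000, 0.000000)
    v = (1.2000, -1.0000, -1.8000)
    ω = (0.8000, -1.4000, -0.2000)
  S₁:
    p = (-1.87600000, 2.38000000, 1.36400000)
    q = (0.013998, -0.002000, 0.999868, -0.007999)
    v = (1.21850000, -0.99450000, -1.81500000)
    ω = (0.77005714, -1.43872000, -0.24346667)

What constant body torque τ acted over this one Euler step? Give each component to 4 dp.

ω₁ − ω₀ = (-0.02994286, -0.03872000, -0.04346667)
precession coupling = (0.0196, -0.0032, 0.1008)
applied torque τ = (-0.1900, -0.1000, -0.1600)

τ = (-0.1900, -0.1000, -0.1600)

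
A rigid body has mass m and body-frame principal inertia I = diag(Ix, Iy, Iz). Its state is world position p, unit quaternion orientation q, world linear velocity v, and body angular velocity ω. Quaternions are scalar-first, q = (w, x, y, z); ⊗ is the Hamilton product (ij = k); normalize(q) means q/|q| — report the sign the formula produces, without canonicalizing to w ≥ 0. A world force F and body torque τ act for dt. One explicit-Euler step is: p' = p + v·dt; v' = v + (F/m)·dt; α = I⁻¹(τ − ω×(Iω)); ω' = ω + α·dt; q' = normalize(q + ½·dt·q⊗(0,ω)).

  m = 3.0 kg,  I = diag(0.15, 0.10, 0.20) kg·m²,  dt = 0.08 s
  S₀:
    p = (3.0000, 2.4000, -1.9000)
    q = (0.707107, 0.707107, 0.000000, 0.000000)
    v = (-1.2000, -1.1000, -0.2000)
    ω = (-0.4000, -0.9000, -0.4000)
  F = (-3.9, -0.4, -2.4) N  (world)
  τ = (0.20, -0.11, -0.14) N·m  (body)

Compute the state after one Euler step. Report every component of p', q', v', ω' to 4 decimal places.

p' = (2.9040, 2.3120, -1.9160)
q' = (0.7178, 0.6952, -0.0141, -0.0367)
v' = (-1.3040, -1.1107, -0.2640)
ω' = (-0.3125, -0.9816, -0.4488)

p' = p + v·dt = (2.9040, 2.3120, -1.9160)
v + (F/m)dt = (-1.3040, -1.1107, -0.2640)
gyro term ω×Iω = (0.0360, -0.0080, -0.0180)
(τ − ω×Iω)/I = (1.0933, -1.0200, -0.6100)
ω' = ω + α·dt = (-0.3125, -0.9816, -0.4488)
Hamilton product q⊗(0,ω) = (0.2828428, -0.2828428, -0.3535535, -0.9192391)
updated quaternion q' = (0.7178, 0.6952, -0.0141, -0.0367)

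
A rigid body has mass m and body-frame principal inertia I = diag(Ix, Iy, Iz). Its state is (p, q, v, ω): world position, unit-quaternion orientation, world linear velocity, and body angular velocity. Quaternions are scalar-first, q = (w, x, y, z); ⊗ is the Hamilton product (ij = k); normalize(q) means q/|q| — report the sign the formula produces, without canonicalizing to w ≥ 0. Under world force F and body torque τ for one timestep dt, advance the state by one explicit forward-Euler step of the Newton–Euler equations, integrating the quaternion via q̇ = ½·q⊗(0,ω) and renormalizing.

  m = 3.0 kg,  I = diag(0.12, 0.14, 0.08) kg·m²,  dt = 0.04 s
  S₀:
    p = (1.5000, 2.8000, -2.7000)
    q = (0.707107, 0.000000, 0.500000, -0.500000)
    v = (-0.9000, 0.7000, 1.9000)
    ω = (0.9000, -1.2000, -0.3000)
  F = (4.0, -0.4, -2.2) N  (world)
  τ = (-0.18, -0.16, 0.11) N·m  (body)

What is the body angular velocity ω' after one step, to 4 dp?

precession coupling ω×(Iω) = (-0.0216, -0.0108, -0.0216)
α = I⁻¹(τ − ω×Iω) = (-1.3200, -1.0657, 1.6450)
ω' = ω + α·dt = (0.8472, -1.2426, -0.2342)

ω' = (0.8472, -1.2426, -0.2342)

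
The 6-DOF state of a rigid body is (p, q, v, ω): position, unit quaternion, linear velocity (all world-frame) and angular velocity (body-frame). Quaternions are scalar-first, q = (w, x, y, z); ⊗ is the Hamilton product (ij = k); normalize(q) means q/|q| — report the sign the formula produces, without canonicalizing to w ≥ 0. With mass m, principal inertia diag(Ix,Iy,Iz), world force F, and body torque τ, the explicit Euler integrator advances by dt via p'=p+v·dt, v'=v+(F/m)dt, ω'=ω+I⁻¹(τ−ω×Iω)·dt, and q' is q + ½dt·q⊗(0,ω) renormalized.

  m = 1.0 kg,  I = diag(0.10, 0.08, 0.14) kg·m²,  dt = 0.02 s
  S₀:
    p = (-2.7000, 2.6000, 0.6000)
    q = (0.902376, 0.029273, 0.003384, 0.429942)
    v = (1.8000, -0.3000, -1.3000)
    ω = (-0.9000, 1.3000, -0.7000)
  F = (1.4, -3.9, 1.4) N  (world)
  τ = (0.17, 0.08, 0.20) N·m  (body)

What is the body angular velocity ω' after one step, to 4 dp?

ω' = (-0.8551, 1.3263, -0.6748)

ω×(Iω) gyroscopic = (-0.0546, -0.0252, 0.0234)
angular accel α = (2.2460, 1.3150, 1.2614)
ω + α·dt = (-0.8551, 1.3263, -0.6748)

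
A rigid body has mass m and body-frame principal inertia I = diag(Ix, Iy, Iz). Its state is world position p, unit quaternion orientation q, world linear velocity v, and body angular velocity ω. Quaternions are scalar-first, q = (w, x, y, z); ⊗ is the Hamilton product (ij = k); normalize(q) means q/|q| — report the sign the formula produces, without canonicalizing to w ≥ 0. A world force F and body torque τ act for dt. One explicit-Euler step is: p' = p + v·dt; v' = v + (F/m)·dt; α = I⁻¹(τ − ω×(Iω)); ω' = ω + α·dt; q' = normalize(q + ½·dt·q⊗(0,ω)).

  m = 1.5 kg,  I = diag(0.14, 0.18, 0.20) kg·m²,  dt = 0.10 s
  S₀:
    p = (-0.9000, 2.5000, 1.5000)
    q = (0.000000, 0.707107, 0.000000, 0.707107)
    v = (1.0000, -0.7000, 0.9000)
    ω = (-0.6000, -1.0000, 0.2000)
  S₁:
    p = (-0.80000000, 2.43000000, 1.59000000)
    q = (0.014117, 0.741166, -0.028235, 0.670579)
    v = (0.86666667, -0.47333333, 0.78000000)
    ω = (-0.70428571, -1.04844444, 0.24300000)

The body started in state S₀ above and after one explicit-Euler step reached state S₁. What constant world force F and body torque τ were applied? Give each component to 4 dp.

velocity change Δv = (-0.13333333, 0.22666667, -0.12000000)
m·(v₁−v₀)/dt = (-2.0000, 3.4000, -1.8000)
ω₁ − ω₀ = (-0.10428571, -0.04844444, 0.04300000)
ω₀×(Iω₀) = (-0.0040, 0.0072, 0.0240)
I·α + gyro = (-0.1500, -0.0800, 0.1100)

F = (-2.0000, 3.4000, -1.8000)
τ = (-0.1500, -0.0800, 0.1100)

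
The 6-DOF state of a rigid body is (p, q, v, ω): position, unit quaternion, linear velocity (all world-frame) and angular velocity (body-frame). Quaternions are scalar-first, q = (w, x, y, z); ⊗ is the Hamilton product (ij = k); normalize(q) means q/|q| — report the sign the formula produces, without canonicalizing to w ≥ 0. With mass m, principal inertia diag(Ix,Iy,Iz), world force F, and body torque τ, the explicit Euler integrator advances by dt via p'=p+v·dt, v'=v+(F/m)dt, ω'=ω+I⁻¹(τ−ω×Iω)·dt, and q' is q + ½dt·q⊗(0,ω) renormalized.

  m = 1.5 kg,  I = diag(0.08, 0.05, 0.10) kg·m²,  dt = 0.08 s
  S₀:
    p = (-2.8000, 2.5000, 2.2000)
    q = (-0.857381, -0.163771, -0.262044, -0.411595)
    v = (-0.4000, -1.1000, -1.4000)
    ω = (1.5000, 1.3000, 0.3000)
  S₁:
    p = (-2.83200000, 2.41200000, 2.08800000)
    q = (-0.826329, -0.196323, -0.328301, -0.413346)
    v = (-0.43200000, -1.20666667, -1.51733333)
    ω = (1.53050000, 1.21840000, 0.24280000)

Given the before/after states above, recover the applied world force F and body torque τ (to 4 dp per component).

v₁ − v₀ = (-0.03200000, -0.10666667, -0.11733333)
applied force F = (-0.6000, -2.0000, -2.2000)
ω₁ − ω₀ = (0.03050000, -0.08160000, -0.05720000)
precession coupling = (0.0195, -0.0090, -0.0585)
I·α + gyro = (0.0500, -0.0600, -0.1300)

F = (-0.6000, -2.0000, -2.2000)
τ = (0.0500, -0.0600, -0.1300)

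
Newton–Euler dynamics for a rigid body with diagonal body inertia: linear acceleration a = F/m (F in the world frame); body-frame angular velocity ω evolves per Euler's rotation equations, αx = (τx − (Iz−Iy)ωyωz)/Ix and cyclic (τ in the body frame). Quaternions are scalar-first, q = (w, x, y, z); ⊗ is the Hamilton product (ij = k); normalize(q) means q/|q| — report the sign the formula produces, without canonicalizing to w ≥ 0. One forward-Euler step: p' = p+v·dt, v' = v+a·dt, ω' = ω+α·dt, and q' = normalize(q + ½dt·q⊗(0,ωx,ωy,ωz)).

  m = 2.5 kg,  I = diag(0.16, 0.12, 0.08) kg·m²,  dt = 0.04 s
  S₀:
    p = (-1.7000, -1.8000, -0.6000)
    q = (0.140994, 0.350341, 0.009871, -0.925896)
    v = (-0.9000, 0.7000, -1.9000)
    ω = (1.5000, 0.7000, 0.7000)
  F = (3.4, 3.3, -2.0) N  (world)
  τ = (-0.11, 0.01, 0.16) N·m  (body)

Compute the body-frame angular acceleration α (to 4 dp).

α = (-0.5650, -0.6167, 2.5250)

gyro term ω×Iω = (-0.0196, 0.0840, -0.0420)
angular accel α = (-0.5650, -0.6167, 2.5250)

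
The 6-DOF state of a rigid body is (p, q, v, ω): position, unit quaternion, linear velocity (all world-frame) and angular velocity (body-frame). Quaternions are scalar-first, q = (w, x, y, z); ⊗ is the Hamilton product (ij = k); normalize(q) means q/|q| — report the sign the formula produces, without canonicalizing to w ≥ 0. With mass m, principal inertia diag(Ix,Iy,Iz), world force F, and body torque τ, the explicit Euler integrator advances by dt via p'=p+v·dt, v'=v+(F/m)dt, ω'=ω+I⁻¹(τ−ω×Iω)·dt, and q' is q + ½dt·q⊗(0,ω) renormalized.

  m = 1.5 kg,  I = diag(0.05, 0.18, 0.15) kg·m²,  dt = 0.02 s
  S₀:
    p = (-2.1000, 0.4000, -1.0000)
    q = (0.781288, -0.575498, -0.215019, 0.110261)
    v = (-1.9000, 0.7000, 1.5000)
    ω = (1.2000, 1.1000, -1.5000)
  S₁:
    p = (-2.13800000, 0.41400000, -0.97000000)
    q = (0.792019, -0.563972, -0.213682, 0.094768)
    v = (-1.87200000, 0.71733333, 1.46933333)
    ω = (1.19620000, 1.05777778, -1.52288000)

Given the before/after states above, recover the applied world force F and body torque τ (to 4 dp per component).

ω₁ − ω₀ = (-0.00380000, -0.04222222, -0.02288000)
applied torque τ = (0.0400, -0.2000, 0.0000)
v₁ − v₀ = (0.02800000, 0.01733333, -0.03066667)
F = m·Δv/dt = (2.1000, 1.3000, -2.3000)

F = (2.1000, 1.3000, -2.3000)
τ = (0.0400, -0.2000, 0.0000)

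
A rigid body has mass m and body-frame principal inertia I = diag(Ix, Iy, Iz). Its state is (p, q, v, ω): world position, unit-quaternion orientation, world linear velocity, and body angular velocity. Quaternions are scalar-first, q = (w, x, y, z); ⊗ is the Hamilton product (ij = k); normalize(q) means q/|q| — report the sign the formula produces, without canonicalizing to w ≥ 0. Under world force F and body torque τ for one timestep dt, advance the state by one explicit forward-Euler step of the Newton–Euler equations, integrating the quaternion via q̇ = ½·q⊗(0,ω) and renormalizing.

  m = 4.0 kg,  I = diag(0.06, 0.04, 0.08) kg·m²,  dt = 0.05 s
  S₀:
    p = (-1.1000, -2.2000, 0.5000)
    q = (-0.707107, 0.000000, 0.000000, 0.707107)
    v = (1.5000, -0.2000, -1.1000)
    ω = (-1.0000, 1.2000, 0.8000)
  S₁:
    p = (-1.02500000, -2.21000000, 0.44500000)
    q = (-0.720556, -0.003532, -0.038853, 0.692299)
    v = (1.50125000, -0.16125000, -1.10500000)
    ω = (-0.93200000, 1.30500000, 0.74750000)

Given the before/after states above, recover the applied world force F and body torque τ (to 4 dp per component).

F = (0.1000, 3.1000, -0.4000)
τ = (0.1200, 0.1000, -0.0600)

ω₁ − ω₀ = (0.06800000, 0.10500000, -0.05250000)
τ = I·(Δω/dt) + ω₀×(Iω₀) = (0.1200, 0.1000, -0.0600)
Δv = v₁−v₀ = (0.00125000, 0.03875000, -0.00500000)
applied force F = (0.1000, 3.1000, -0.4000)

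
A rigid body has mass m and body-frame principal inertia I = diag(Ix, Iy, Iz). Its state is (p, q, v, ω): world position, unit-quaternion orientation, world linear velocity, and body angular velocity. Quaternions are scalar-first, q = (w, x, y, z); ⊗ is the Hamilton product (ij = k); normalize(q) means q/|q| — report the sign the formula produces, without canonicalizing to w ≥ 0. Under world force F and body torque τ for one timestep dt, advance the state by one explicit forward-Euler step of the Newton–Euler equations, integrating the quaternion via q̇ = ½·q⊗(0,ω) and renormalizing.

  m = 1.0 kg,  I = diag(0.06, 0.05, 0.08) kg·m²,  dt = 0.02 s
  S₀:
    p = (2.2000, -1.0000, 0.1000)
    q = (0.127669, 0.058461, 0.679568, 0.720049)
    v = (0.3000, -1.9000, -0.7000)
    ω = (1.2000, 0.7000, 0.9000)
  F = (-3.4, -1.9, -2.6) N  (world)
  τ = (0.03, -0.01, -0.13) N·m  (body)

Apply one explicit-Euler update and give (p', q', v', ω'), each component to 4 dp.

a = F/m = (-3.4000, -1.9000, -2.6000)
p + v·dt = (2.2060, -1.0380, 0.0860)
new velocity v' = (0.2320, -1.9380, -0.7520)
gyro term ω×Iω = (0.0189, -0.0216, -0.0084)
(τ − ω×Iω)/I = (0.1850, 0.2320, -1.5200)
new body rate ω' = (1.2037, 0.7046, 0.8696)
q⊗(0,ω) = (-1.1938949, 0.2607797, 0.9008122, -0.6596568)
q + ½dt·q⊗(0,ω), renormalized = (0.1157, 0.0611, 0.6885, 0.7134)

p' = (2.2060, -1.0380, 0.0860)
q' = (0.1157, 0.0611, 0.6885, 0.7134)
v' = (0.2320, -1.9380, -0.7520)
ω' = (1.2037, 0.7046, 0.8696)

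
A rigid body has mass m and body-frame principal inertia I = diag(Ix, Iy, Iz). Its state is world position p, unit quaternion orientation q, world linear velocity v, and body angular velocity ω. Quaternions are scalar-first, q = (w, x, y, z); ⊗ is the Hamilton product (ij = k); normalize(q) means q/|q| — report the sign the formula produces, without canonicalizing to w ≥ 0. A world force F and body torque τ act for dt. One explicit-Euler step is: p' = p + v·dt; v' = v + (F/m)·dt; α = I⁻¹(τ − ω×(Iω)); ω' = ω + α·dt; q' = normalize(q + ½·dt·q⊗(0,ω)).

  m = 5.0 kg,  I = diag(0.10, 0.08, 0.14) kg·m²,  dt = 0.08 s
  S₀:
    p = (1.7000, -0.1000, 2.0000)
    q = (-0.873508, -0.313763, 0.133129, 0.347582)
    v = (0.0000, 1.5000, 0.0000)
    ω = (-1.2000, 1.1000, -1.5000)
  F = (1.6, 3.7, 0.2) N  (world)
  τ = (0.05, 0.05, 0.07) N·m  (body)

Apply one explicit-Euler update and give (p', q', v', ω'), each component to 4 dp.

p' = (1.7000, 0.0200, 2.0000)
q' = (-0.8702, -0.2940, 0.0590, 0.3910)
v' = (0.0256, 1.5592, 0.0032)
ω' = (-1.0808, 1.2220, -1.4751)

p + v·dt = (1.7000, 0.0200, 2.0000)
v + (F/m)dt = (0.0256, 1.5592, 0.0032)
(τ − ω×Iω)/I = (1.4900, 1.5250, 0.3114)
new body rate ω' = (-1.0808, 1.2220, -1.4751)
q⊗(0,ω) = (-0.0015845, 0.4661759, -1.8486017, 1.1248775)
q + ½dt·q⊗(0,ω), renormalized = (-0.8702, -0.2940, 0.0590, 0.3910)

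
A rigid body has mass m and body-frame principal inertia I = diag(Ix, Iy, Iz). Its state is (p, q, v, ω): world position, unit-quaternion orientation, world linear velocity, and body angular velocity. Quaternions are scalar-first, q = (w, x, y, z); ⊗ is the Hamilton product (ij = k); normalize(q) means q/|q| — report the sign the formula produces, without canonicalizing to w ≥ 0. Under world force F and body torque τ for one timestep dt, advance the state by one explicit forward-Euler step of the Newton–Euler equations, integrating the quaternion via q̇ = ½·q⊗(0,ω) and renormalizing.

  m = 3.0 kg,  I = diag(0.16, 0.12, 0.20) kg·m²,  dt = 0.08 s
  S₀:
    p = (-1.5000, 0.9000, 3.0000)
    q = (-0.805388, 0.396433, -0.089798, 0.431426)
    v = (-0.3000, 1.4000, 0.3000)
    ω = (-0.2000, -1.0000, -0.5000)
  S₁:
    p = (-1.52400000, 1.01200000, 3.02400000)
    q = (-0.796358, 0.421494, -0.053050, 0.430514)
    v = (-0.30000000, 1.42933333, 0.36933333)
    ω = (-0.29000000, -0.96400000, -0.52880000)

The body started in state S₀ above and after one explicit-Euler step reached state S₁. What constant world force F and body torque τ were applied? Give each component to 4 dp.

ω₁ − ω₀ = (-0.09000000, 0.03600000, -0.02880000)
applied torque τ = (-0.1400, 0.0500, -0.0800)
velocity change Δv = (0.00000000, 0.02933333, 0.06933333)
applied force F = (0.0000, 1.1000, 2.6000)

F = (0.0000, 1.1000, 2.6000)
τ = (-0.1400, 0.0500, -0.0800)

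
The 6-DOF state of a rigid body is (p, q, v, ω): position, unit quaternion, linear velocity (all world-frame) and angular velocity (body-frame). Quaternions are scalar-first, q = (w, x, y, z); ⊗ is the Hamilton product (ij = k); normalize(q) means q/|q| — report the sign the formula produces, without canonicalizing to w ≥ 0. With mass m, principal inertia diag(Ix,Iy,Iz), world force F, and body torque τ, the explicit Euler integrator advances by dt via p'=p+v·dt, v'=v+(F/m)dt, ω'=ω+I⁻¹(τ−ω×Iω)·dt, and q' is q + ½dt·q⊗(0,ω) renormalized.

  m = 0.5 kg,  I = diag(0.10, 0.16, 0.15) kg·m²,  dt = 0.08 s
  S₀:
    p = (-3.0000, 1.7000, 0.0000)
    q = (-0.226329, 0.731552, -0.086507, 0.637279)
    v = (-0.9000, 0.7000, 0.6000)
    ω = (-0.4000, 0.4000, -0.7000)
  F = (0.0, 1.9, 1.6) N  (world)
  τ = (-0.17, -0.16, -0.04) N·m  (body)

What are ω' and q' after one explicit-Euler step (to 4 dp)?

ω×(Iω) gyroscopic = (0.0028, -0.0140, -0.0096)
(τ − ω×Iω)/I = (-1.7280, -0.9125, -0.2027)
new body rate ω' = (-0.5382, 0.3270, -0.7162)
2q̇ = q⊗(0,ω) = (0.7733189, -0.1038251, 0.1666432, 0.4164483)
q + ½dt·q⊗(0,ω), renormalized = (-0.1953, 0.7269, -0.0798, 0.6535)

ω' = (-0.5382, 0.3270, -0.7162)
q' = (-0.1953, 0.7269, -0.0798, 0.6535)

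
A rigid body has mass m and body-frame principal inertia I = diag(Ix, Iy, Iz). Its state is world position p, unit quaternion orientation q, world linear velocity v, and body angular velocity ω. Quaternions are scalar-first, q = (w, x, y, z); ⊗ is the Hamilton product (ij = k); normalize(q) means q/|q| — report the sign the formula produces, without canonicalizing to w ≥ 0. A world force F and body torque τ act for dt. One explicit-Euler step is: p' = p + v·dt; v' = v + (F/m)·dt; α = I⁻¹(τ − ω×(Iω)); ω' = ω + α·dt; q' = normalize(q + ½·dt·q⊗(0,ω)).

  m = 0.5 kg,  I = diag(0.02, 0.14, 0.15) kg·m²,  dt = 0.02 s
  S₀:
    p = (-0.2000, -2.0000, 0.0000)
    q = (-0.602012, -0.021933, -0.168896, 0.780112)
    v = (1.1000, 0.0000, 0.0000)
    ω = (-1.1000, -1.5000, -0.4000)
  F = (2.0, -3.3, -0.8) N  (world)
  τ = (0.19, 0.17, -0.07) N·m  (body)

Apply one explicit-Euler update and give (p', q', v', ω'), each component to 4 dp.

ω×(Iω) gyroscopic = (0.0060, -0.0572, 0.1980)
(τ − ω×Iω)/I = (9.2000, 1.6229, -1.7867)
ω + α·dt = (-0.9160, -1.4675, -0.4357)
2q̇ = q⊗(0,ω) = (0.0345745, 1.8999396, 0.0361216, 0.0879187)
q' = normalize(q + ½dt·q⊗(0,ω)) = (-0.6016, -0.0029, -0.1685, 0.7808)
p + v·dt = (-0.1780, -2.0000, 0.0000)
v + (F/m)dt = (1.1800, -0.1320, -0.0320)

p' = (-0.1780, -2.0000, 0.0000)
q' = (-0.6016, -0.0029, -0.1685, 0.7808)
v' = (1.1800, -0.1320, -0.0320)
ω' = (-0.9160, -1.4675, -0.4357)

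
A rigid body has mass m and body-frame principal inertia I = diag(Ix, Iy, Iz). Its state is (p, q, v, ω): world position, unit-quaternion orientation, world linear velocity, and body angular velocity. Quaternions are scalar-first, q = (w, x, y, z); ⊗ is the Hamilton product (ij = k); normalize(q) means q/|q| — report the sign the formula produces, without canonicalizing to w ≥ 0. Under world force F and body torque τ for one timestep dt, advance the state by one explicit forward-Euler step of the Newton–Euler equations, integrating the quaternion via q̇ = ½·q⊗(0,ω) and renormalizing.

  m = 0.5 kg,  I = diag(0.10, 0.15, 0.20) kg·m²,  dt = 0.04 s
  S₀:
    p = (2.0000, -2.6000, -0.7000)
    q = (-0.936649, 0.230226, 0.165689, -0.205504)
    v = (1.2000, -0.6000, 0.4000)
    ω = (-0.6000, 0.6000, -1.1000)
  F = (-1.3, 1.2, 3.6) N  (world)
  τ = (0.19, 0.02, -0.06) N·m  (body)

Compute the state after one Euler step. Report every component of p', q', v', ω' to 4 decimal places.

p' = (2.0480, -2.6240, -0.6840)
q' = (-0.9400, 0.2402, 0.1619, -0.1801)
v' = (1.0960, -0.5040, 0.6880)
ω' = (-0.5108, 0.6229, -1.1084)

linear accel F/m = (-2.6000, 2.4000, 7.2000)
new position p' = (2.0480, -2.6240, -0.6840)
v + (F/m)dt = (1.0960, -0.5040, 0.6880)
precession coupling ω×(Iω) = (-0.0330, -0.0660, -0.0180)
(τ − ω×Iω)/I = (2.2300, 0.5733, -0.2100)
ω' = ω + α·dt = (-0.5108, 0.6229, -1.1084)
2q̇ = q⊗(0,ω) = (-0.1873322, 0.5030339, -0.1854384, 1.2678629)
updated quaternion q' = (-0.9400, 0.2402, 0.1619, -0.1801)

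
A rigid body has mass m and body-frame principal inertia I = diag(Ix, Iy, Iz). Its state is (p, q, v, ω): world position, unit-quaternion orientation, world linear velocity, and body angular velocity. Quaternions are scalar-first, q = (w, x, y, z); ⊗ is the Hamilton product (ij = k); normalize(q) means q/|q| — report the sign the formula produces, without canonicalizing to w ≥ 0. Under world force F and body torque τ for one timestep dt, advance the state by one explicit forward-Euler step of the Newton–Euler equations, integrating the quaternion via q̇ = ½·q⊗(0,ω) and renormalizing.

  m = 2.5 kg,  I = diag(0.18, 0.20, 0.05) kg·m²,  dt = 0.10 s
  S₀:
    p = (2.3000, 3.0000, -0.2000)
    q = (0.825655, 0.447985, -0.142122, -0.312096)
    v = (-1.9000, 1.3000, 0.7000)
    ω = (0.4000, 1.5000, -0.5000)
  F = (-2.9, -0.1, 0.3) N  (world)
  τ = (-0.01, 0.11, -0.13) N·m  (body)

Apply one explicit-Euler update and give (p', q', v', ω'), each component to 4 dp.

p' = (2.1100, 3.1300, -0.1300)
q' = (0.8168, 0.4898, -0.0750, -0.2953)
v' = (-2.0160, 1.2960, 0.7120)
ω' = (0.3319, 1.5680, -0.7840)

precession coupling ω×(Iω) = (0.1125, -0.0260, 0.0120)
angular accel α = (-0.6806, 0.6800, -2.8400)
ω' = ω + α·dt = (0.3319, 1.5680, -0.7840)
2q̇ = q⊗(0,ω) = (-0.1220590, 0.8694670, 1.3376366, 0.3159988)
updated quaternion q' = (0.8168, 0.4898, -0.0750, -0.2953)
a = (-1.1600, -0.0400, 0.1200)
p + v·dt = (2.1100, 3.1300, -0.1300)
v + (F/m)dt = (-2.0160, 1.2960, 0.7120)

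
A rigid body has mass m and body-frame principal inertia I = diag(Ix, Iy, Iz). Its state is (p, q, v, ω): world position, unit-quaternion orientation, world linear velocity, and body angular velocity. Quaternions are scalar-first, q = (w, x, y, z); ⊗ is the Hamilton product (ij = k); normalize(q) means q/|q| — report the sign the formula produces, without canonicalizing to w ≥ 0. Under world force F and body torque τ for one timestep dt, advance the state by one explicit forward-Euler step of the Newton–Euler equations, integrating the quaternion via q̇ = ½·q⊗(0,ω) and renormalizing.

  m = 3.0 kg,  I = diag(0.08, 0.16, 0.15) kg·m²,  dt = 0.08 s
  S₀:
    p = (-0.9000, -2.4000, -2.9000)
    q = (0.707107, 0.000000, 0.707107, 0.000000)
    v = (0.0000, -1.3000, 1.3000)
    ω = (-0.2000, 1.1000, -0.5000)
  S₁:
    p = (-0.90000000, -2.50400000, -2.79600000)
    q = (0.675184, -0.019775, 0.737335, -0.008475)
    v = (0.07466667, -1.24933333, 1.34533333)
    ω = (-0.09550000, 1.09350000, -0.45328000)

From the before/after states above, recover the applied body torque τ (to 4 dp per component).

τ = (0.1100, -0.0200, 0.0700)

Δω = ω₁−ω₀ = (0.10450000, -0.00650000, 0.04672000)
gyro term ω₀×Iω₀ = (0.0055, -0.0070, -0.0176)
τ = I·(Δω/dt) + ω₀×(Iω₀) = (0.1100, -0.0200, 0.0700)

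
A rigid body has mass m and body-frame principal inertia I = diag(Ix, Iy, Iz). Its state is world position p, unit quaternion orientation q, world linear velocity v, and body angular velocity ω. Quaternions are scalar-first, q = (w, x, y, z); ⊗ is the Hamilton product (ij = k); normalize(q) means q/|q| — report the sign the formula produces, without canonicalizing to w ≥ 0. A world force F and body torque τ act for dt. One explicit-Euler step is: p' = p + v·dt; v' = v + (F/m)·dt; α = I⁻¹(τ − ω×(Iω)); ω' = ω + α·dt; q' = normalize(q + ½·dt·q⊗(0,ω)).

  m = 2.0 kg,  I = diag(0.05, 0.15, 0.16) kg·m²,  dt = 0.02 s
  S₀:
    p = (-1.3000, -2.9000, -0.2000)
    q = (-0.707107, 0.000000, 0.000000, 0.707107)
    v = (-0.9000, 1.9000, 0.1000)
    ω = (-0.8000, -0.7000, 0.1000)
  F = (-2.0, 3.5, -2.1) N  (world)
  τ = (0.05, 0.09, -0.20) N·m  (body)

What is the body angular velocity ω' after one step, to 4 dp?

ω' = (-0.7797, -0.6892, 0.0680)

(τ − ω×Iω)/I = (1.0140, 0.5413, -1.6000)
ω + α·dt = (-0.7797, -0.6892, 0.0680)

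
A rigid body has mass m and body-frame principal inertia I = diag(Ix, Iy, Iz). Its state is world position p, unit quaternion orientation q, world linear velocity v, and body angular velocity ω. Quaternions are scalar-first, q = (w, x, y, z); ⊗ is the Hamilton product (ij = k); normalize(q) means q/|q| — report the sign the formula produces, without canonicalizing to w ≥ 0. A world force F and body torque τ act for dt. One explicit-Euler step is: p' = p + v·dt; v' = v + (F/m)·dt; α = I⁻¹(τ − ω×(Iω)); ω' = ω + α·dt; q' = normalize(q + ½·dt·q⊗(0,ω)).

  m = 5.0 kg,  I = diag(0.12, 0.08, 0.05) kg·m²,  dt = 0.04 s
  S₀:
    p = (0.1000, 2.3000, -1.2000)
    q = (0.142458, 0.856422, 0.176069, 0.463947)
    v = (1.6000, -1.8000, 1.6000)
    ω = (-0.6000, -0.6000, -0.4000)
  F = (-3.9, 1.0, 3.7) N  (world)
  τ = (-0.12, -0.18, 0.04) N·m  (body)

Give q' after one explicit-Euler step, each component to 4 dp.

2q̇ = q⊗(0,ω) = (0.8050734, 0.1224658, -0.0212742, -0.4651950)
updated quaternion q' = (0.1585, 0.8587, 0.1756, 0.4546)

q' = (0.1585, 0.8587, 0.1756, 0.4546)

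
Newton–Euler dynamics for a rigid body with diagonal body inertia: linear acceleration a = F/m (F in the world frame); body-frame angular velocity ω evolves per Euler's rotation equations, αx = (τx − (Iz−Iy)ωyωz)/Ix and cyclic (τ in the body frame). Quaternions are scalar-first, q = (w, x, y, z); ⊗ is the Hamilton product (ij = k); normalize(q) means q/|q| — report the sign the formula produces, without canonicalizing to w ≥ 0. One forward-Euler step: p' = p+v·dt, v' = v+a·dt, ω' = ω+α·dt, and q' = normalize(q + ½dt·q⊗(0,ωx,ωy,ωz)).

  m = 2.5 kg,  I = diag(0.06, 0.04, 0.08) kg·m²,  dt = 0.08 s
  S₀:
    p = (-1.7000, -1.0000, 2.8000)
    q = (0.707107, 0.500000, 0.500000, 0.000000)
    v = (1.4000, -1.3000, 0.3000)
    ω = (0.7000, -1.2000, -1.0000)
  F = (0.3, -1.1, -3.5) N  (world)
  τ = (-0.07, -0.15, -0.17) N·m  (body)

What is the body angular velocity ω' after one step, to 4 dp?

ω' = (0.5427, -1.5280, -1.1868)

precession coupling ω×(Iω) = (0.0480, 0.0140, 0.0168)
α = I⁻¹(τ − ω×Iω) = (-1.9667, -4.1000, -2.3350)
new body rate ω' = (0.5427, -1.5280, -1.1868)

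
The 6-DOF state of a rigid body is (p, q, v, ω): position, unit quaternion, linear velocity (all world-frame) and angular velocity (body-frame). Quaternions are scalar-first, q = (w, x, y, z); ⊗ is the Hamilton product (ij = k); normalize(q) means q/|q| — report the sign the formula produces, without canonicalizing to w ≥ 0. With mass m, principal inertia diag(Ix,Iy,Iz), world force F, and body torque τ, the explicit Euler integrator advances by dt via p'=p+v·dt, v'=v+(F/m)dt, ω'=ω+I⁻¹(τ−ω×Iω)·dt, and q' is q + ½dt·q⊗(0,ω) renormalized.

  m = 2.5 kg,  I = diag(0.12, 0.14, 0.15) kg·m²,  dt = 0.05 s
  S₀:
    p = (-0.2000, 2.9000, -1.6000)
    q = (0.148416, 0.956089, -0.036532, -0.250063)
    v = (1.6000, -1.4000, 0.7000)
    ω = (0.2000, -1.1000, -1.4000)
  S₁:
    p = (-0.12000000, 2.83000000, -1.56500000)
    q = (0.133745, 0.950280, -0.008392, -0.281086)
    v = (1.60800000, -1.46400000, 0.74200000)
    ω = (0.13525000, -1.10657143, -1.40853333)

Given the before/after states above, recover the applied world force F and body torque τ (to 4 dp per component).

velocity change Δv = (0.00800000, -0.06400000, 0.04200000)
applied force F = (0.4000, -3.2000, 2.1000)
Δω = ω₁−ω₀ = (-0.06475000, -0.00657143, -0.00853333)
I·α + gyro = (-0.1400, -0.0100, -0.0300)

F = (0.4000, -3.2000, 2.1000)
τ = (-0.1400, -0.0100, -0.0300)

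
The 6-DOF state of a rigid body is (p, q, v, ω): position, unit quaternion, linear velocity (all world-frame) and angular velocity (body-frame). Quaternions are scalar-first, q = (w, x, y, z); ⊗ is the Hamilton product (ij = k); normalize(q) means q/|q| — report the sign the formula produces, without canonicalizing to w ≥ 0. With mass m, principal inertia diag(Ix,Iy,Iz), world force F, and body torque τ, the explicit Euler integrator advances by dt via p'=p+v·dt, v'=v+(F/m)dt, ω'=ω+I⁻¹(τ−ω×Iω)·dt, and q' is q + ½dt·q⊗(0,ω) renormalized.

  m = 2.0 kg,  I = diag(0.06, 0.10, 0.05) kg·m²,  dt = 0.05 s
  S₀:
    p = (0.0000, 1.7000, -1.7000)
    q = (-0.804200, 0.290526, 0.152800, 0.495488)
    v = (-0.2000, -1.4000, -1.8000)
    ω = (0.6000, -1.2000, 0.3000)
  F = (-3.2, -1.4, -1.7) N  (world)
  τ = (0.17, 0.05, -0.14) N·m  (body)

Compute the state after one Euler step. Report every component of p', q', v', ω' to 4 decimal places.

α = I⁻¹(τ − ω×Iω) = (2.5333, 0.4820, -2.2240)
new body rate ω' = (0.7267, -1.1759, 0.1888)
2q̇ = q⊗(0,ω) = (-0.1396020, 0.1579056, 1.1751750, -0.6815712)
q' = normalize(q + ½dt·q⊗(0,ω)) = (-0.8072, 0.2943, 0.1821, 0.4782)
linear accel F/m = (-1.6000, -0.7000, -0.8500)
p + v·dt = (-0.0100, 1.6300, -1.7900)
v' = v + a·dt = (-0.2800, -1.4350, -1.8425)

p' = (-0.0100, 1.6300, -1.7900)
q' = (-0.8072, 0.2943, 0.1821, 0.4782)
v' = (-0.2800, -1.4350, -1.8425)
ω' = (0.7267, -1.1759, 0.1888)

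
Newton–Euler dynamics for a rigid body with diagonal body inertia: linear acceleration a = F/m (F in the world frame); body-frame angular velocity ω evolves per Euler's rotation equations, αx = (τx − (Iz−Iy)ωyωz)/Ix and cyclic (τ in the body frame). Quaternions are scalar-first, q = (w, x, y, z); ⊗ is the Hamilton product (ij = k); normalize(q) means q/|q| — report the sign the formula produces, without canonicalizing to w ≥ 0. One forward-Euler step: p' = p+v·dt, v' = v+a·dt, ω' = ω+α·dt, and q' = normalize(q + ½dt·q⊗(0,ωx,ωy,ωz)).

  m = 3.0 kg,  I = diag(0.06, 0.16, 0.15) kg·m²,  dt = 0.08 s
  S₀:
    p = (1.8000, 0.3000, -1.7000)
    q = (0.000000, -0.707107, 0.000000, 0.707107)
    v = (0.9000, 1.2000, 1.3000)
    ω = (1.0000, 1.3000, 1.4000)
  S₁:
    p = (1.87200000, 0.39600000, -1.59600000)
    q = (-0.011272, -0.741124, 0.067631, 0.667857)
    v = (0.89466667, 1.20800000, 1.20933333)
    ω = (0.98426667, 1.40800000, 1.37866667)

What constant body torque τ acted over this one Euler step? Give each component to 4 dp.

rate change Δω = (-0.01573333, 0.10800000, -0.02133333)
gyro term ω₀×Iω₀ = (-0.0182, -0.1260, 0.1300)
applied torque τ = (-0.0300, 0.0900, 0.0900)

τ = (-0.0300, 0.0900, 0.0900)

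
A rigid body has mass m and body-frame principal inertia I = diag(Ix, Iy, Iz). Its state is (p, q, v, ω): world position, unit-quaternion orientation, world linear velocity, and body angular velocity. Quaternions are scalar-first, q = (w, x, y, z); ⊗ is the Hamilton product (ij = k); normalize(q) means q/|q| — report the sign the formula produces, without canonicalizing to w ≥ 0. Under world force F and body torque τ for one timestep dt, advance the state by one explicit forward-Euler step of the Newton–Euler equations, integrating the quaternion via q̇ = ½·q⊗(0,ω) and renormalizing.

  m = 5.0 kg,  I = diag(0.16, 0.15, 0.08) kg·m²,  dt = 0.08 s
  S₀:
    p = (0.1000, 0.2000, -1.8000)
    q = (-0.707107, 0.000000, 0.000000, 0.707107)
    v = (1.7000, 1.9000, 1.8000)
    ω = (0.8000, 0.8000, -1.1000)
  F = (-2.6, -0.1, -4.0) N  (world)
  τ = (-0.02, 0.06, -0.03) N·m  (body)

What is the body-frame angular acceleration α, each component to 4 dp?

α = (-0.5100, 0.8693, -0.2950)

precession coupling ω×(Iω) = (0.0616, -0.0704, -0.0064)
α = I⁻¹(τ − ω×Iω) = (-0.5100, 0.8693, -0.2950)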